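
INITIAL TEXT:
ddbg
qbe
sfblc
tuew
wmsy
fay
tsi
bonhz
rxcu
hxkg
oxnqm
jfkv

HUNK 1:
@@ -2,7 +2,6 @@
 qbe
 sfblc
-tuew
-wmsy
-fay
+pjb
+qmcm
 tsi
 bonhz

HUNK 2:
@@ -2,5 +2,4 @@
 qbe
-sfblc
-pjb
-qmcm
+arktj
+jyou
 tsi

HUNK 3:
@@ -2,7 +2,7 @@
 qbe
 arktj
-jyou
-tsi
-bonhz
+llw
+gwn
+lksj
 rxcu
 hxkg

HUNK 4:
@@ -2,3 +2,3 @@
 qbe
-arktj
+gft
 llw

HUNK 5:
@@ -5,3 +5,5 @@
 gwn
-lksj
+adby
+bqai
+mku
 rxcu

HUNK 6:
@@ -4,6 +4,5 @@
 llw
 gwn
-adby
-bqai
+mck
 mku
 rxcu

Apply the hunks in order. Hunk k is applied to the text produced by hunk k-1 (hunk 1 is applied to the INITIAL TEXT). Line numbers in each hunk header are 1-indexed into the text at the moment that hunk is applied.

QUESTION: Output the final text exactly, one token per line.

Hunk 1: at line 2 remove [tuew,wmsy,fay] add [pjb,qmcm] -> 11 lines: ddbg qbe sfblc pjb qmcm tsi bonhz rxcu hxkg oxnqm jfkv
Hunk 2: at line 2 remove [sfblc,pjb,qmcm] add [arktj,jyou] -> 10 lines: ddbg qbe arktj jyou tsi bonhz rxcu hxkg oxnqm jfkv
Hunk 3: at line 2 remove [jyou,tsi,bonhz] add [llw,gwn,lksj] -> 10 lines: ddbg qbe arktj llw gwn lksj rxcu hxkg oxnqm jfkv
Hunk 4: at line 2 remove [arktj] add [gft] -> 10 lines: ddbg qbe gft llw gwn lksj rxcu hxkg oxnqm jfkv
Hunk 5: at line 5 remove [lksj] add [adby,bqai,mku] -> 12 lines: ddbg qbe gft llw gwn adby bqai mku rxcu hxkg oxnqm jfkv
Hunk 6: at line 4 remove [adby,bqai] add [mck] -> 11 lines: ddbg qbe gft llw gwn mck mku rxcu hxkg oxnqm jfkv

Answer: ddbg
qbe
gft
llw
gwn
mck
mku
rxcu
hxkg
oxnqm
jfkv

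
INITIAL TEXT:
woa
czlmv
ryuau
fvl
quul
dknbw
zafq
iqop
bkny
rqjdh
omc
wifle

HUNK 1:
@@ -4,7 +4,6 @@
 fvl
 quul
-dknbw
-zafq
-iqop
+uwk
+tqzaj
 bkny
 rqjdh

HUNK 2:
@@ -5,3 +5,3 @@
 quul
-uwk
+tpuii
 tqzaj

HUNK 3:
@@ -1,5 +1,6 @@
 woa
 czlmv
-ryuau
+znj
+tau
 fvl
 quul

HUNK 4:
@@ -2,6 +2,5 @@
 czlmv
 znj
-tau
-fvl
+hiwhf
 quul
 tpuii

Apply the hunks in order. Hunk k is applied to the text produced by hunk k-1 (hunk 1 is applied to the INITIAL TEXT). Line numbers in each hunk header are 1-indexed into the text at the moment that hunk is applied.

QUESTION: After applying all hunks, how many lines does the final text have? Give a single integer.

Hunk 1: at line 4 remove [dknbw,zafq,iqop] add [uwk,tqzaj] -> 11 lines: woa czlmv ryuau fvl quul uwk tqzaj bkny rqjdh omc wifle
Hunk 2: at line 5 remove [uwk] add [tpuii] -> 11 lines: woa czlmv ryuau fvl quul tpuii tqzaj bkny rqjdh omc wifle
Hunk 3: at line 1 remove [ryuau] add [znj,tau] -> 12 lines: woa czlmv znj tau fvl quul tpuii tqzaj bkny rqjdh omc wifle
Hunk 4: at line 2 remove [tau,fvl] add [hiwhf] -> 11 lines: woa czlmv znj hiwhf quul tpuii tqzaj bkny rqjdh omc wifle
Final line count: 11

Answer: 11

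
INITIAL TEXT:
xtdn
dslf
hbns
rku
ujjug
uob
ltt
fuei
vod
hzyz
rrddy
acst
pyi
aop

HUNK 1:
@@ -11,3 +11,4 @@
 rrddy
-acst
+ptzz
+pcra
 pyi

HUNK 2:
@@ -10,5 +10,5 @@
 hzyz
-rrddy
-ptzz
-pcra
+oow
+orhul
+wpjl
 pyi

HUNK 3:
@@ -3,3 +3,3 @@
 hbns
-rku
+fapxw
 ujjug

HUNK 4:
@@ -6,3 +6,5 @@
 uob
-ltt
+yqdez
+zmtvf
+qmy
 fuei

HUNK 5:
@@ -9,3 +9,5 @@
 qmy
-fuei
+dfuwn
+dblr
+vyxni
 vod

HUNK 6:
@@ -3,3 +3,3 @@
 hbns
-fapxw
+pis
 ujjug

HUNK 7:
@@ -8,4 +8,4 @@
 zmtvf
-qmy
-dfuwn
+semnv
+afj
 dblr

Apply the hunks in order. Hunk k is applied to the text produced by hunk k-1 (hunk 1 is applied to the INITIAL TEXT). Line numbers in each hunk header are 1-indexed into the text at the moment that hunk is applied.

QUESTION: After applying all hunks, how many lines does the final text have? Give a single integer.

Hunk 1: at line 11 remove [acst] add [ptzz,pcra] -> 15 lines: xtdn dslf hbns rku ujjug uob ltt fuei vod hzyz rrddy ptzz pcra pyi aop
Hunk 2: at line 10 remove [rrddy,ptzz,pcra] add [oow,orhul,wpjl] -> 15 lines: xtdn dslf hbns rku ujjug uob ltt fuei vod hzyz oow orhul wpjl pyi aop
Hunk 3: at line 3 remove [rku] add [fapxw] -> 15 lines: xtdn dslf hbns fapxw ujjug uob ltt fuei vod hzyz oow orhul wpjl pyi aop
Hunk 4: at line 6 remove [ltt] add [yqdez,zmtvf,qmy] -> 17 lines: xtdn dslf hbns fapxw ujjug uob yqdez zmtvf qmy fuei vod hzyz oow orhul wpjl pyi aop
Hunk 5: at line 9 remove [fuei] add [dfuwn,dblr,vyxni] -> 19 lines: xtdn dslf hbns fapxw ujjug uob yqdez zmtvf qmy dfuwn dblr vyxni vod hzyz oow orhul wpjl pyi aop
Hunk 6: at line 3 remove [fapxw] add [pis] -> 19 lines: xtdn dslf hbns pis ujjug uob yqdez zmtvf qmy dfuwn dblr vyxni vod hzyz oow orhul wpjl pyi aop
Hunk 7: at line 8 remove [qmy,dfuwn] add [semnv,afj] -> 19 lines: xtdn dslf hbns pis ujjug uob yqdez zmtvf semnv afj dblr vyxni vod hzyz oow orhul wpjl pyi aop
Final line count: 19

Answer: 19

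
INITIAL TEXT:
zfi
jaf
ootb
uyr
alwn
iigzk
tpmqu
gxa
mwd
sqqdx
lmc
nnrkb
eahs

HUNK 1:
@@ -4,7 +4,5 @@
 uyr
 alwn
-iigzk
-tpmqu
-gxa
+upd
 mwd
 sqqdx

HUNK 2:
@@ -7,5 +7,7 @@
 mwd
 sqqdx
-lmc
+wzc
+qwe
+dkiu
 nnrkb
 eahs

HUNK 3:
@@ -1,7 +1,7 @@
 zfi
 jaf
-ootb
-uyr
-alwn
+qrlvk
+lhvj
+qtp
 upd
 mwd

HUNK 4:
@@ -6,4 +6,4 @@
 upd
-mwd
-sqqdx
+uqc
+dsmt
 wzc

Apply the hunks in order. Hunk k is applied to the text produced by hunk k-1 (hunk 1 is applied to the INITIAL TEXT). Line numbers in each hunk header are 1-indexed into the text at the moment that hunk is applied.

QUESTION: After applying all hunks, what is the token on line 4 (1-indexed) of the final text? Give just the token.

Hunk 1: at line 4 remove [iigzk,tpmqu,gxa] add [upd] -> 11 lines: zfi jaf ootb uyr alwn upd mwd sqqdx lmc nnrkb eahs
Hunk 2: at line 7 remove [lmc] add [wzc,qwe,dkiu] -> 13 lines: zfi jaf ootb uyr alwn upd mwd sqqdx wzc qwe dkiu nnrkb eahs
Hunk 3: at line 1 remove [ootb,uyr,alwn] add [qrlvk,lhvj,qtp] -> 13 lines: zfi jaf qrlvk lhvj qtp upd mwd sqqdx wzc qwe dkiu nnrkb eahs
Hunk 4: at line 6 remove [mwd,sqqdx] add [uqc,dsmt] -> 13 lines: zfi jaf qrlvk lhvj qtp upd uqc dsmt wzc qwe dkiu nnrkb eahs
Final line 4: lhvj

Answer: lhvj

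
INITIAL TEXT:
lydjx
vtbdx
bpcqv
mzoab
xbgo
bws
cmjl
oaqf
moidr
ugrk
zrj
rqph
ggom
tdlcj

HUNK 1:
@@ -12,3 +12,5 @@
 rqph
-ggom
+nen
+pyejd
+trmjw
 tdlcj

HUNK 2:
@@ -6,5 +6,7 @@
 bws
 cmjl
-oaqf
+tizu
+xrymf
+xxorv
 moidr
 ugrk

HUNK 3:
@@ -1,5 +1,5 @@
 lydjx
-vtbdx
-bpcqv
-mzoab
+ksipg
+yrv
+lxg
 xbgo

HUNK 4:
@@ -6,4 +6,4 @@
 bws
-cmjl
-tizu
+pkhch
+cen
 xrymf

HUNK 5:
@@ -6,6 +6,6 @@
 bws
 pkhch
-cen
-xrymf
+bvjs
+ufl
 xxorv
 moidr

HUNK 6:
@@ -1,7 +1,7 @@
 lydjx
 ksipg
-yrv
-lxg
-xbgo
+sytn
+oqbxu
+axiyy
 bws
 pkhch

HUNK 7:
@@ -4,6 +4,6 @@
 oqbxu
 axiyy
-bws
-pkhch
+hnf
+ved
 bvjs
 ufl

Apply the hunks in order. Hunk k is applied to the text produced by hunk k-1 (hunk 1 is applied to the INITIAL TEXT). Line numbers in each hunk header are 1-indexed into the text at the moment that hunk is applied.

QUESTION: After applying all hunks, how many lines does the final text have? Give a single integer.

Hunk 1: at line 12 remove [ggom] add [nen,pyejd,trmjw] -> 16 lines: lydjx vtbdx bpcqv mzoab xbgo bws cmjl oaqf moidr ugrk zrj rqph nen pyejd trmjw tdlcj
Hunk 2: at line 6 remove [oaqf] add [tizu,xrymf,xxorv] -> 18 lines: lydjx vtbdx bpcqv mzoab xbgo bws cmjl tizu xrymf xxorv moidr ugrk zrj rqph nen pyejd trmjw tdlcj
Hunk 3: at line 1 remove [vtbdx,bpcqv,mzoab] add [ksipg,yrv,lxg] -> 18 lines: lydjx ksipg yrv lxg xbgo bws cmjl tizu xrymf xxorv moidr ugrk zrj rqph nen pyejd trmjw tdlcj
Hunk 4: at line 6 remove [cmjl,tizu] add [pkhch,cen] -> 18 lines: lydjx ksipg yrv lxg xbgo bws pkhch cen xrymf xxorv moidr ugrk zrj rqph nen pyejd trmjw tdlcj
Hunk 5: at line 6 remove [cen,xrymf] add [bvjs,ufl] -> 18 lines: lydjx ksipg yrv lxg xbgo bws pkhch bvjs ufl xxorv moidr ugrk zrj rqph nen pyejd trmjw tdlcj
Hunk 6: at line 1 remove [yrv,lxg,xbgo] add [sytn,oqbxu,axiyy] -> 18 lines: lydjx ksipg sytn oqbxu axiyy bws pkhch bvjs ufl xxorv moidr ugrk zrj rqph nen pyejd trmjw tdlcj
Hunk 7: at line 4 remove [bws,pkhch] add [hnf,ved] -> 18 lines: lydjx ksipg sytn oqbxu axiyy hnf ved bvjs ufl xxorv moidr ugrk zrj rqph nen pyejd trmjw tdlcj
Final line count: 18

Answer: 18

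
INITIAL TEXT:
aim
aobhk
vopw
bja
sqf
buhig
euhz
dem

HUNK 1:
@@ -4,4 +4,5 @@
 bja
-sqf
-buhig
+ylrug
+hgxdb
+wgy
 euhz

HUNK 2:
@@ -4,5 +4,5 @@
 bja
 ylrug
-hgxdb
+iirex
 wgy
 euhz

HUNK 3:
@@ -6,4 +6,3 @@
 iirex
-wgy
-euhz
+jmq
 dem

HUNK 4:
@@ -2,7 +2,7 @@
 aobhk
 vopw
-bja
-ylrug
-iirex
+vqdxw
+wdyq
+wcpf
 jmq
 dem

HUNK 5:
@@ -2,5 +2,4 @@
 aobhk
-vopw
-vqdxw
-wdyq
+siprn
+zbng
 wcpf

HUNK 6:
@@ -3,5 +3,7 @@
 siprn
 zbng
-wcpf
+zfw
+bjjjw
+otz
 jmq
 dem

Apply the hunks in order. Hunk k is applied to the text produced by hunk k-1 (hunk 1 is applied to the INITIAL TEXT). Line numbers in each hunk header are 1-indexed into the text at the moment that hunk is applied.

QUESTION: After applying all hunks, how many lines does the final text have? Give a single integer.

Hunk 1: at line 4 remove [sqf,buhig] add [ylrug,hgxdb,wgy] -> 9 lines: aim aobhk vopw bja ylrug hgxdb wgy euhz dem
Hunk 2: at line 4 remove [hgxdb] add [iirex] -> 9 lines: aim aobhk vopw bja ylrug iirex wgy euhz dem
Hunk 3: at line 6 remove [wgy,euhz] add [jmq] -> 8 lines: aim aobhk vopw bja ylrug iirex jmq dem
Hunk 4: at line 2 remove [bja,ylrug,iirex] add [vqdxw,wdyq,wcpf] -> 8 lines: aim aobhk vopw vqdxw wdyq wcpf jmq dem
Hunk 5: at line 2 remove [vopw,vqdxw,wdyq] add [siprn,zbng] -> 7 lines: aim aobhk siprn zbng wcpf jmq dem
Hunk 6: at line 3 remove [wcpf] add [zfw,bjjjw,otz] -> 9 lines: aim aobhk siprn zbng zfw bjjjw otz jmq dem
Final line count: 9

Answer: 9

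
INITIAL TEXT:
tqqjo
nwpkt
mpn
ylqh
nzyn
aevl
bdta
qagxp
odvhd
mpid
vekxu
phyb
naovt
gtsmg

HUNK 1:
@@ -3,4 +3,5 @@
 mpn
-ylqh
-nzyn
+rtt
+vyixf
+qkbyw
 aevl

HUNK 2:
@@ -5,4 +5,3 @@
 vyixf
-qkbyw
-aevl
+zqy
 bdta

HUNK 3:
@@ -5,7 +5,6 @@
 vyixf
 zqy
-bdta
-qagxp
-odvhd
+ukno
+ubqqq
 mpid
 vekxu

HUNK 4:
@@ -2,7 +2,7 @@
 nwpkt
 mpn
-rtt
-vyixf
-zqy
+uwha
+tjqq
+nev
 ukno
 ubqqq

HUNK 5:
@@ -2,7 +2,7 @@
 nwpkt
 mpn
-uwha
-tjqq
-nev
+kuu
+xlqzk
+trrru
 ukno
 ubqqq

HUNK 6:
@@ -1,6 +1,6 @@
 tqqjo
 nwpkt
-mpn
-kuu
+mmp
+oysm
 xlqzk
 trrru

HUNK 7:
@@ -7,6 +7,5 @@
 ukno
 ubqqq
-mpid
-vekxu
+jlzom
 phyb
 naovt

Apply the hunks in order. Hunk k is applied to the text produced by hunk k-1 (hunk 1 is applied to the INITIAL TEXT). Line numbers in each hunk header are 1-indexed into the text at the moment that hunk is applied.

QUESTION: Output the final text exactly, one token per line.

Hunk 1: at line 3 remove [ylqh,nzyn] add [rtt,vyixf,qkbyw] -> 15 lines: tqqjo nwpkt mpn rtt vyixf qkbyw aevl bdta qagxp odvhd mpid vekxu phyb naovt gtsmg
Hunk 2: at line 5 remove [qkbyw,aevl] add [zqy] -> 14 lines: tqqjo nwpkt mpn rtt vyixf zqy bdta qagxp odvhd mpid vekxu phyb naovt gtsmg
Hunk 3: at line 5 remove [bdta,qagxp,odvhd] add [ukno,ubqqq] -> 13 lines: tqqjo nwpkt mpn rtt vyixf zqy ukno ubqqq mpid vekxu phyb naovt gtsmg
Hunk 4: at line 2 remove [rtt,vyixf,zqy] add [uwha,tjqq,nev] -> 13 lines: tqqjo nwpkt mpn uwha tjqq nev ukno ubqqq mpid vekxu phyb naovt gtsmg
Hunk 5: at line 2 remove [uwha,tjqq,nev] add [kuu,xlqzk,trrru] -> 13 lines: tqqjo nwpkt mpn kuu xlqzk trrru ukno ubqqq mpid vekxu phyb naovt gtsmg
Hunk 6: at line 1 remove [mpn,kuu] add [mmp,oysm] -> 13 lines: tqqjo nwpkt mmp oysm xlqzk trrru ukno ubqqq mpid vekxu phyb naovt gtsmg
Hunk 7: at line 7 remove [mpid,vekxu] add [jlzom] -> 12 lines: tqqjo nwpkt mmp oysm xlqzk trrru ukno ubqqq jlzom phyb naovt gtsmg

Answer: tqqjo
nwpkt
mmp
oysm
xlqzk
trrru
ukno
ubqqq
jlzom
phyb
naovt
gtsmg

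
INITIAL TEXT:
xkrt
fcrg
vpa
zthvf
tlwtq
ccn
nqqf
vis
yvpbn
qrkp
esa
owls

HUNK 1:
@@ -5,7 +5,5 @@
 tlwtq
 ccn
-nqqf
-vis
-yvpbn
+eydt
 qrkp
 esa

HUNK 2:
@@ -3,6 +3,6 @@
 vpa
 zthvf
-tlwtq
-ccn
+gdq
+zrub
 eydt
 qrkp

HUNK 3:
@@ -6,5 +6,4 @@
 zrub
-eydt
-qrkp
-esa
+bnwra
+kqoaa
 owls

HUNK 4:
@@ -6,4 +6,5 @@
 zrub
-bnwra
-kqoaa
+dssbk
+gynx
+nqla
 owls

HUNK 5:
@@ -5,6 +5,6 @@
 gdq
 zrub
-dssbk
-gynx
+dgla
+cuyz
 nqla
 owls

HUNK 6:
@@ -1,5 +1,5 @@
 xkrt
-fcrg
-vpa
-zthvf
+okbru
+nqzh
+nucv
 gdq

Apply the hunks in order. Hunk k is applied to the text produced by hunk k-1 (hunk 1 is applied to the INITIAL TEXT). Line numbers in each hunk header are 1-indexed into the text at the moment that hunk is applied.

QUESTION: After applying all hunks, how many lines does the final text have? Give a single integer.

Hunk 1: at line 5 remove [nqqf,vis,yvpbn] add [eydt] -> 10 lines: xkrt fcrg vpa zthvf tlwtq ccn eydt qrkp esa owls
Hunk 2: at line 3 remove [tlwtq,ccn] add [gdq,zrub] -> 10 lines: xkrt fcrg vpa zthvf gdq zrub eydt qrkp esa owls
Hunk 3: at line 6 remove [eydt,qrkp,esa] add [bnwra,kqoaa] -> 9 lines: xkrt fcrg vpa zthvf gdq zrub bnwra kqoaa owls
Hunk 4: at line 6 remove [bnwra,kqoaa] add [dssbk,gynx,nqla] -> 10 lines: xkrt fcrg vpa zthvf gdq zrub dssbk gynx nqla owls
Hunk 5: at line 5 remove [dssbk,gynx] add [dgla,cuyz] -> 10 lines: xkrt fcrg vpa zthvf gdq zrub dgla cuyz nqla owls
Hunk 6: at line 1 remove [fcrg,vpa,zthvf] add [okbru,nqzh,nucv] -> 10 lines: xkrt okbru nqzh nucv gdq zrub dgla cuyz nqla owls
Final line count: 10

Answer: 10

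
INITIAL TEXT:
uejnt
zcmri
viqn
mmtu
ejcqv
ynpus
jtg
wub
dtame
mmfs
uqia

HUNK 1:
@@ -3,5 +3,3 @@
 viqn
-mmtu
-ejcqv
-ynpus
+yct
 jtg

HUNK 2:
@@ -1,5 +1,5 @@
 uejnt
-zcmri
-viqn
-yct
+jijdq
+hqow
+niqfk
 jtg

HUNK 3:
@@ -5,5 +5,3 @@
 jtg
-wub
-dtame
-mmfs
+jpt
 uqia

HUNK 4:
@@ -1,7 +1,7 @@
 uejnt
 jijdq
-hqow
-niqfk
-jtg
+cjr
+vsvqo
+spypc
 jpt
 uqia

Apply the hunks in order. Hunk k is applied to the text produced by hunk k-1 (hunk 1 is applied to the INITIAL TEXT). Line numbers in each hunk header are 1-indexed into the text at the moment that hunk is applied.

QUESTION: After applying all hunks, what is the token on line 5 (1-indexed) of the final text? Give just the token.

Hunk 1: at line 3 remove [mmtu,ejcqv,ynpus] add [yct] -> 9 lines: uejnt zcmri viqn yct jtg wub dtame mmfs uqia
Hunk 2: at line 1 remove [zcmri,viqn,yct] add [jijdq,hqow,niqfk] -> 9 lines: uejnt jijdq hqow niqfk jtg wub dtame mmfs uqia
Hunk 3: at line 5 remove [wub,dtame,mmfs] add [jpt] -> 7 lines: uejnt jijdq hqow niqfk jtg jpt uqia
Hunk 4: at line 1 remove [hqow,niqfk,jtg] add [cjr,vsvqo,spypc] -> 7 lines: uejnt jijdq cjr vsvqo spypc jpt uqia
Final line 5: spypc

Answer: spypc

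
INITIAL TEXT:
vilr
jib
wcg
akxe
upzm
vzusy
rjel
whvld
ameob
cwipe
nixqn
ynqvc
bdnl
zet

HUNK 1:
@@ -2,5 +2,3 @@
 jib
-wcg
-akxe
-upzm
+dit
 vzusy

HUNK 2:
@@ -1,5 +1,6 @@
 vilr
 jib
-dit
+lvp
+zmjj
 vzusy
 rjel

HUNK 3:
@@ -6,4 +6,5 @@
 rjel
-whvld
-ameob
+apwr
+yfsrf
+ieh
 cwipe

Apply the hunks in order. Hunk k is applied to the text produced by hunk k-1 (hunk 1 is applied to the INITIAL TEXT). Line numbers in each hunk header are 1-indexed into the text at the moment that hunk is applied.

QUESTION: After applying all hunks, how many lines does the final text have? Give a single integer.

Hunk 1: at line 2 remove [wcg,akxe,upzm] add [dit] -> 12 lines: vilr jib dit vzusy rjel whvld ameob cwipe nixqn ynqvc bdnl zet
Hunk 2: at line 1 remove [dit] add [lvp,zmjj] -> 13 lines: vilr jib lvp zmjj vzusy rjel whvld ameob cwipe nixqn ynqvc bdnl zet
Hunk 3: at line 6 remove [whvld,ameob] add [apwr,yfsrf,ieh] -> 14 lines: vilr jib lvp zmjj vzusy rjel apwr yfsrf ieh cwipe nixqn ynqvc bdnl zet
Final line count: 14

Answer: 14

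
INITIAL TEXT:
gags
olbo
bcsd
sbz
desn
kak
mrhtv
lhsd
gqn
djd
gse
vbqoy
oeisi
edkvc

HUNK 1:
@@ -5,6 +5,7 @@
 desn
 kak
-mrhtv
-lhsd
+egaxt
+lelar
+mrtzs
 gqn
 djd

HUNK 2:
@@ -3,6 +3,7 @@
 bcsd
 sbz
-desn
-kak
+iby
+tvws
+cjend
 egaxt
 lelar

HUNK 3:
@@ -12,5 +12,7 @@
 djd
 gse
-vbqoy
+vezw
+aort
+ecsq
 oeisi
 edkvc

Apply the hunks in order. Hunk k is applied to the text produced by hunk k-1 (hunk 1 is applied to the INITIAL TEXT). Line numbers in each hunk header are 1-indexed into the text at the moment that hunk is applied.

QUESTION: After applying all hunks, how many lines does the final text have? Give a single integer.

Hunk 1: at line 5 remove [mrhtv,lhsd] add [egaxt,lelar,mrtzs] -> 15 lines: gags olbo bcsd sbz desn kak egaxt lelar mrtzs gqn djd gse vbqoy oeisi edkvc
Hunk 2: at line 3 remove [desn,kak] add [iby,tvws,cjend] -> 16 lines: gags olbo bcsd sbz iby tvws cjend egaxt lelar mrtzs gqn djd gse vbqoy oeisi edkvc
Hunk 3: at line 12 remove [vbqoy] add [vezw,aort,ecsq] -> 18 lines: gags olbo bcsd sbz iby tvws cjend egaxt lelar mrtzs gqn djd gse vezw aort ecsq oeisi edkvc
Final line count: 18

Answer: 18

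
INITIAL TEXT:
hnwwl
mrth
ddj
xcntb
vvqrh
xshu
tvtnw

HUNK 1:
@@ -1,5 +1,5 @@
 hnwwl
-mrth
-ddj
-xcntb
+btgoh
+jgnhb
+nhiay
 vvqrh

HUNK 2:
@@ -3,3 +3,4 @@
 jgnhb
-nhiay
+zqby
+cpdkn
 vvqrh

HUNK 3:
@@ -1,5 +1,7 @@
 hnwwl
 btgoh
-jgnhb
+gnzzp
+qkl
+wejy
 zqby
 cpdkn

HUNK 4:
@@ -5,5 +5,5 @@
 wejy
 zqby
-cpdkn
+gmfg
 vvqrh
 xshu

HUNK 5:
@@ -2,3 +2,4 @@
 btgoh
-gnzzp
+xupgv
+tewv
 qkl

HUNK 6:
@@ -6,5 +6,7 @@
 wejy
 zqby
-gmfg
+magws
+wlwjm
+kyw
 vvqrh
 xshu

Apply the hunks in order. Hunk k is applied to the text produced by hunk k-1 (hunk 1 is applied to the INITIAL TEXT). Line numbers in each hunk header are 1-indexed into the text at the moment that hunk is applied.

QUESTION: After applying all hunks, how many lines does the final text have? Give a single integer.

Answer: 13

Derivation:
Hunk 1: at line 1 remove [mrth,ddj,xcntb] add [btgoh,jgnhb,nhiay] -> 7 lines: hnwwl btgoh jgnhb nhiay vvqrh xshu tvtnw
Hunk 2: at line 3 remove [nhiay] add [zqby,cpdkn] -> 8 lines: hnwwl btgoh jgnhb zqby cpdkn vvqrh xshu tvtnw
Hunk 3: at line 1 remove [jgnhb] add [gnzzp,qkl,wejy] -> 10 lines: hnwwl btgoh gnzzp qkl wejy zqby cpdkn vvqrh xshu tvtnw
Hunk 4: at line 5 remove [cpdkn] add [gmfg] -> 10 lines: hnwwl btgoh gnzzp qkl wejy zqby gmfg vvqrh xshu tvtnw
Hunk 5: at line 2 remove [gnzzp] add [xupgv,tewv] -> 11 lines: hnwwl btgoh xupgv tewv qkl wejy zqby gmfg vvqrh xshu tvtnw
Hunk 6: at line 6 remove [gmfg] add [magws,wlwjm,kyw] -> 13 lines: hnwwl btgoh xupgv tewv qkl wejy zqby magws wlwjm kyw vvqrh xshu tvtnw
Final line count: 13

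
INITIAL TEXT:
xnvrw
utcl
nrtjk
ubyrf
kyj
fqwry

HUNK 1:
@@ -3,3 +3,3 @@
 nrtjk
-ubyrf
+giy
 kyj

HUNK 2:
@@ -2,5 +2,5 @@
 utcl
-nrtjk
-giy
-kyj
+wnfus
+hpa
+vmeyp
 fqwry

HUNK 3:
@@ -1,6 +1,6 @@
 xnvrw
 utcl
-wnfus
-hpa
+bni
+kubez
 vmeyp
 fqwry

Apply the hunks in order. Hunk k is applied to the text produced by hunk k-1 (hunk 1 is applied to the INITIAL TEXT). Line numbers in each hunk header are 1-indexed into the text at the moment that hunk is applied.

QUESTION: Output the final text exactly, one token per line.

Hunk 1: at line 3 remove [ubyrf] add [giy] -> 6 lines: xnvrw utcl nrtjk giy kyj fqwry
Hunk 2: at line 2 remove [nrtjk,giy,kyj] add [wnfus,hpa,vmeyp] -> 6 lines: xnvrw utcl wnfus hpa vmeyp fqwry
Hunk 3: at line 1 remove [wnfus,hpa] add [bni,kubez] -> 6 lines: xnvrw utcl bni kubez vmeyp fqwry

Answer: xnvrw
utcl
bni
kubez
vmeyp
fqwry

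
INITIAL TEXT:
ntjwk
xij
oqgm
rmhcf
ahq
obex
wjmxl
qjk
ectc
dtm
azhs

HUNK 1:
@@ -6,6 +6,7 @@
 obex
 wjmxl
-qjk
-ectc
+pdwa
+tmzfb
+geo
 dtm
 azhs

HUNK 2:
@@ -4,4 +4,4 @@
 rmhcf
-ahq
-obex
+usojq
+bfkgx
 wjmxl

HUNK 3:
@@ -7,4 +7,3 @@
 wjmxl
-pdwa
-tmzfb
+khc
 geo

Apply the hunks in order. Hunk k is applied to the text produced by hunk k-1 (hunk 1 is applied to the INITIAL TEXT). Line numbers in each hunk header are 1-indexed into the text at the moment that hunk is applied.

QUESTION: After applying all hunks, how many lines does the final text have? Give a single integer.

Answer: 11

Derivation:
Hunk 1: at line 6 remove [qjk,ectc] add [pdwa,tmzfb,geo] -> 12 lines: ntjwk xij oqgm rmhcf ahq obex wjmxl pdwa tmzfb geo dtm azhs
Hunk 2: at line 4 remove [ahq,obex] add [usojq,bfkgx] -> 12 lines: ntjwk xij oqgm rmhcf usojq bfkgx wjmxl pdwa tmzfb geo dtm azhs
Hunk 3: at line 7 remove [pdwa,tmzfb] add [khc] -> 11 lines: ntjwk xij oqgm rmhcf usojq bfkgx wjmxl khc geo dtm azhs
Final line count: 11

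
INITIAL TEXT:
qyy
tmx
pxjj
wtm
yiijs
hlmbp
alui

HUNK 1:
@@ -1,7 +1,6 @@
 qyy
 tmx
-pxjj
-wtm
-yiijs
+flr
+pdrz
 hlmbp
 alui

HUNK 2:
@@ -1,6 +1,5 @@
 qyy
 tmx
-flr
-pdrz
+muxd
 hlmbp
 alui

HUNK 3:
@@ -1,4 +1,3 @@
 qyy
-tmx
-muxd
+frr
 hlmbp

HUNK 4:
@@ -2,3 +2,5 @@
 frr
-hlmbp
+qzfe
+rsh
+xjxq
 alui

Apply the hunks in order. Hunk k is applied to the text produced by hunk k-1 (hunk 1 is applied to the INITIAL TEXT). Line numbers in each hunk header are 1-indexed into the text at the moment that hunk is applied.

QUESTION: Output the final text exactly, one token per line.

Answer: qyy
frr
qzfe
rsh
xjxq
alui

Derivation:
Hunk 1: at line 1 remove [pxjj,wtm,yiijs] add [flr,pdrz] -> 6 lines: qyy tmx flr pdrz hlmbp alui
Hunk 2: at line 1 remove [flr,pdrz] add [muxd] -> 5 lines: qyy tmx muxd hlmbp alui
Hunk 3: at line 1 remove [tmx,muxd] add [frr] -> 4 lines: qyy frr hlmbp alui
Hunk 4: at line 2 remove [hlmbp] add [qzfe,rsh,xjxq] -> 6 lines: qyy frr qzfe rsh xjxq alui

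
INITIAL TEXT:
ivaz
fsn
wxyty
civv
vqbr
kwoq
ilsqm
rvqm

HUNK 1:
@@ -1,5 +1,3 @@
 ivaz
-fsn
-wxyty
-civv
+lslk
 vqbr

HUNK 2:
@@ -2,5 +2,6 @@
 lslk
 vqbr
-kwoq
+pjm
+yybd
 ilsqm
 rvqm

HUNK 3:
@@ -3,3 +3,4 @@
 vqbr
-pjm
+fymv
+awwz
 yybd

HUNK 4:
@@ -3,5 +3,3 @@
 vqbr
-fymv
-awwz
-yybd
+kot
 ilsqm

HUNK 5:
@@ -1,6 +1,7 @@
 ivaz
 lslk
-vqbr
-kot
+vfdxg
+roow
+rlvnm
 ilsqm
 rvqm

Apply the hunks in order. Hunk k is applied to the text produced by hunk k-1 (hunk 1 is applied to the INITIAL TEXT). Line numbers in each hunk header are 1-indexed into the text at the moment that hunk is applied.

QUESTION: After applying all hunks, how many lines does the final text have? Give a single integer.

Hunk 1: at line 1 remove [fsn,wxyty,civv] add [lslk] -> 6 lines: ivaz lslk vqbr kwoq ilsqm rvqm
Hunk 2: at line 2 remove [kwoq] add [pjm,yybd] -> 7 lines: ivaz lslk vqbr pjm yybd ilsqm rvqm
Hunk 3: at line 3 remove [pjm] add [fymv,awwz] -> 8 lines: ivaz lslk vqbr fymv awwz yybd ilsqm rvqm
Hunk 4: at line 3 remove [fymv,awwz,yybd] add [kot] -> 6 lines: ivaz lslk vqbr kot ilsqm rvqm
Hunk 5: at line 1 remove [vqbr,kot] add [vfdxg,roow,rlvnm] -> 7 lines: ivaz lslk vfdxg roow rlvnm ilsqm rvqm
Final line count: 7

Answer: 7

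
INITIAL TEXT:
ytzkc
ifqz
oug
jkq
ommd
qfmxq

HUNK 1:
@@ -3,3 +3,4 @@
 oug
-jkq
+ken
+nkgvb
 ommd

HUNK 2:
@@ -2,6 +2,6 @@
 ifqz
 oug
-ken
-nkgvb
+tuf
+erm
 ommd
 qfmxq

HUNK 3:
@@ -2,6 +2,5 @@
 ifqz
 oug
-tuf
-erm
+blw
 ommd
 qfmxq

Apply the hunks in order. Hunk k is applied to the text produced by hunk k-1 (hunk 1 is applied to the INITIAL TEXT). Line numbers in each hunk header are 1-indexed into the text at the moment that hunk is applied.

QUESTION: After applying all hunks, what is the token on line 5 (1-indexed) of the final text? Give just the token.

Hunk 1: at line 3 remove [jkq] add [ken,nkgvb] -> 7 lines: ytzkc ifqz oug ken nkgvb ommd qfmxq
Hunk 2: at line 2 remove [ken,nkgvb] add [tuf,erm] -> 7 lines: ytzkc ifqz oug tuf erm ommd qfmxq
Hunk 3: at line 2 remove [tuf,erm] add [blw] -> 6 lines: ytzkc ifqz oug blw ommd qfmxq
Final line 5: ommd

Answer: ommd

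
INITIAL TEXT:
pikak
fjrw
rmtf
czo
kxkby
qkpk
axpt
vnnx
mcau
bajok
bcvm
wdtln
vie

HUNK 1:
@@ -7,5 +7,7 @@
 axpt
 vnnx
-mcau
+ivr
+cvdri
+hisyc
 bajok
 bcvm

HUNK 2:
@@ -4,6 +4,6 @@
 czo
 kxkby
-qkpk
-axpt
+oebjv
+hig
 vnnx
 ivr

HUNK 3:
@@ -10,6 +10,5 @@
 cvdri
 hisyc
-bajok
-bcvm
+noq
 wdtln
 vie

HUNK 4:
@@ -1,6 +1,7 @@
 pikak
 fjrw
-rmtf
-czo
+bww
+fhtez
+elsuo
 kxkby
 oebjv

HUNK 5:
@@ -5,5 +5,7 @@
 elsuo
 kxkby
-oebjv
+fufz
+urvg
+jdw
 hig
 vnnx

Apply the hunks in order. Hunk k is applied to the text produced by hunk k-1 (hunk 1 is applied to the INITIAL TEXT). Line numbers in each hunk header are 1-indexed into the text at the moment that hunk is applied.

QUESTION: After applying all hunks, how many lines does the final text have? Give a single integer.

Hunk 1: at line 7 remove [mcau] add [ivr,cvdri,hisyc] -> 15 lines: pikak fjrw rmtf czo kxkby qkpk axpt vnnx ivr cvdri hisyc bajok bcvm wdtln vie
Hunk 2: at line 4 remove [qkpk,axpt] add [oebjv,hig] -> 15 lines: pikak fjrw rmtf czo kxkby oebjv hig vnnx ivr cvdri hisyc bajok bcvm wdtln vie
Hunk 3: at line 10 remove [bajok,bcvm] add [noq] -> 14 lines: pikak fjrw rmtf czo kxkby oebjv hig vnnx ivr cvdri hisyc noq wdtln vie
Hunk 4: at line 1 remove [rmtf,czo] add [bww,fhtez,elsuo] -> 15 lines: pikak fjrw bww fhtez elsuo kxkby oebjv hig vnnx ivr cvdri hisyc noq wdtln vie
Hunk 5: at line 5 remove [oebjv] add [fufz,urvg,jdw] -> 17 lines: pikak fjrw bww fhtez elsuo kxkby fufz urvg jdw hig vnnx ivr cvdri hisyc noq wdtln vie
Final line count: 17

Answer: 17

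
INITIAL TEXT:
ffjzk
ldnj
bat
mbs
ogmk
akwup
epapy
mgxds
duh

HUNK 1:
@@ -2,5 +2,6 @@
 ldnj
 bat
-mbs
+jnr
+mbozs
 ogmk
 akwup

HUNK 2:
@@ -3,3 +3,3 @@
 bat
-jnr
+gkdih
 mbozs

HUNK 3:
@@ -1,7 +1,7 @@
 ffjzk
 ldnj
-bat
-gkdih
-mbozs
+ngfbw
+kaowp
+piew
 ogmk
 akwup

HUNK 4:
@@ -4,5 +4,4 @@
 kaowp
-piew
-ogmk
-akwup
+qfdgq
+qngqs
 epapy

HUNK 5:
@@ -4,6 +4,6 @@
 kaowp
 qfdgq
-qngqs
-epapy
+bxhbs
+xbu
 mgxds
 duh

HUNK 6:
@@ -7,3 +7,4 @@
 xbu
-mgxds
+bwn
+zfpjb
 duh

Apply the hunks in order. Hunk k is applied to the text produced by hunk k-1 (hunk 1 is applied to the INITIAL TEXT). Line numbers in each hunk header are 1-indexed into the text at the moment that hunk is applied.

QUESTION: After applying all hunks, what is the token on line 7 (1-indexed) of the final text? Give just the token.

Answer: xbu

Derivation:
Hunk 1: at line 2 remove [mbs] add [jnr,mbozs] -> 10 lines: ffjzk ldnj bat jnr mbozs ogmk akwup epapy mgxds duh
Hunk 2: at line 3 remove [jnr] add [gkdih] -> 10 lines: ffjzk ldnj bat gkdih mbozs ogmk akwup epapy mgxds duh
Hunk 3: at line 1 remove [bat,gkdih,mbozs] add [ngfbw,kaowp,piew] -> 10 lines: ffjzk ldnj ngfbw kaowp piew ogmk akwup epapy mgxds duh
Hunk 4: at line 4 remove [piew,ogmk,akwup] add [qfdgq,qngqs] -> 9 lines: ffjzk ldnj ngfbw kaowp qfdgq qngqs epapy mgxds duh
Hunk 5: at line 4 remove [qngqs,epapy] add [bxhbs,xbu] -> 9 lines: ffjzk ldnj ngfbw kaowp qfdgq bxhbs xbu mgxds duh
Hunk 6: at line 7 remove [mgxds] add [bwn,zfpjb] -> 10 lines: ffjzk ldnj ngfbw kaowp qfdgq bxhbs xbu bwn zfpjb duh
Final line 7: xbu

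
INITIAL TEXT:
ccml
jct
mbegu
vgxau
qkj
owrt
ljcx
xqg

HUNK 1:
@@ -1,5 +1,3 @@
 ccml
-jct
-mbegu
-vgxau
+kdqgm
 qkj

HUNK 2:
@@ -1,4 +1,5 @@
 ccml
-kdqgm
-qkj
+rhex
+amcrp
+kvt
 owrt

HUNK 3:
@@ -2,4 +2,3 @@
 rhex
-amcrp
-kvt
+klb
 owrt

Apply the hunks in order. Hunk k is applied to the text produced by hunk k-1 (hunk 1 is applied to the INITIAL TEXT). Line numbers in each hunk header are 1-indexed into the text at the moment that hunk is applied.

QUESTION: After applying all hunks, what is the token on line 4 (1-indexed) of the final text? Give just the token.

Hunk 1: at line 1 remove [jct,mbegu,vgxau] add [kdqgm] -> 6 lines: ccml kdqgm qkj owrt ljcx xqg
Hunk 2: at line 1 remove [kdqgm,qkj] add [rhex,amcrp,kvt] -> 7 lines: ccml rhex amcrp kvt owrt ljcx xqg
Hunk 3: at line 2 remove [amcrp,kvt] add [klb] -> 6 lines: ccml rhex klb owrt ljcx xqg
Final line 4: owrt

Answer: owrt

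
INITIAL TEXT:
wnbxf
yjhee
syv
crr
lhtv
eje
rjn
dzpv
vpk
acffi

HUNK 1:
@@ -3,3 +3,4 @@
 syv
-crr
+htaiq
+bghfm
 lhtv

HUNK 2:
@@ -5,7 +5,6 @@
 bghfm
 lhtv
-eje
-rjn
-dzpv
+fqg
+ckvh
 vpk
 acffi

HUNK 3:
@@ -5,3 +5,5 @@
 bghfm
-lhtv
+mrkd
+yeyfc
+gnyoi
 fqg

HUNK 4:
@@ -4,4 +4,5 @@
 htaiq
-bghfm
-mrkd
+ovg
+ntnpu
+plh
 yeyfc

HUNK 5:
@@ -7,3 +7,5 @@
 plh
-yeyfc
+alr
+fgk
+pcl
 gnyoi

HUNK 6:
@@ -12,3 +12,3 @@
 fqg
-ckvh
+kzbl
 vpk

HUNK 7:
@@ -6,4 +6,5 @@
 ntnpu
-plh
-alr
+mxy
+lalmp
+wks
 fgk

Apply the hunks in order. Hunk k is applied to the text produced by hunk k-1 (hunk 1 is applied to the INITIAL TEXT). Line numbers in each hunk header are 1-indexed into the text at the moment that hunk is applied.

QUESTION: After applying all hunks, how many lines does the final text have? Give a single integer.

Answer: 16

Derivation:
Hunk 1: at line 3 remove [crr] add [htaiq,bghfm] -> 11 lines: wnbxf yjhee syv htaiq bghfm lhtv eje rjn dzpv vpk acffi
Hunk 2: at line 5 remove [eje,rjn,dzpv] add [fqg,ckvh] -> 10 lines: wnbxf yjhee syv htaiq bghfm lhtv fqg ckvh vpk acffi
Hunk 3: at line 5 remove [lhtv] add [mrkd,yeyfc,gnyoi] -> 12 lines: wnbxf yjhee syv htaiq bghfm mrkd yeyfc gnyoi fqg ckvh vpk acffi
Hunk 4: at line 4 remove [bghfm,mrkd] add [ovg,ntnpu,plh] -> 13 lines: wnbxf yjhee syv htaiq ovg ntnpu plh yeyfc gnyoi fqg ckvh vpk acffi
Hunk 5: at line 7 remove [yeyfc] add [alr,fgk,pcl] -> 15 lines: wnbxf yjhee syv htaiq ovg ntnpu plh alr fgk pcl gnyoi fqg ckvh vpk acffi
Hunk 6: at line 12 remove [ckvh] add [kzbl] -> 15 lines: wnbxf yjhee syv htaiq ovg ntnpu plh alr fgk pcl gnyoi fqg kzbl vpk acffi
Hunk 7: at line 6 remove [plh,alr] add [mxy,lalmp,wks] -> 16 lines: wnbxf yjhee syv htaiq ovg ntnpu mxy lalmp wks fgk pcl gnyoi fqg kzbl vpk acffi
Final line count: 16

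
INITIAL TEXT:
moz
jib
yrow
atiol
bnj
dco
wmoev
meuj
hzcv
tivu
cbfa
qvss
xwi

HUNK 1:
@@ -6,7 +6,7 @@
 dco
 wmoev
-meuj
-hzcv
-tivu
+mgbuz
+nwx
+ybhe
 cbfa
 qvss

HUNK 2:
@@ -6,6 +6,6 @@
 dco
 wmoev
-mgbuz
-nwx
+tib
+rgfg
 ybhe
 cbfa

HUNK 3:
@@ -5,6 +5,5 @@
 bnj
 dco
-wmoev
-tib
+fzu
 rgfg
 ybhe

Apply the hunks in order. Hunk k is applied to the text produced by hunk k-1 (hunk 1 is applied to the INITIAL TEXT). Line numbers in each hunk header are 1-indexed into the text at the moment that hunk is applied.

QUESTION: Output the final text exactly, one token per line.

Answer: moz
jib
yrow
atiol
bnj
dco
fzu
rgfg
ybhe
cbfa
qvss
xwi

Derivation:
Hunk 1: at line 6 remove [meuj,hzcv,tivu] add [mgbuz,nwx,ybhe] -> 13 lines: moz jib yrow atiol bnj dco wmoev mgbuz nwx ybhe cbfa qvss xwi
Hunk 2: at line 6 remove [mgbuz,nwx] add [tib,rgfg] -> 13 lines: moz jib yrow atiol bnj dco wmoev tib rgfg ybhe cbfa qvss xwi
Hunk 3: at line 5 remove [wmoev,tib] add [fzu] -> 12 lines: moz jib yrow atiol bnj dco fzu rgfg ybhe cbfa qvss xwi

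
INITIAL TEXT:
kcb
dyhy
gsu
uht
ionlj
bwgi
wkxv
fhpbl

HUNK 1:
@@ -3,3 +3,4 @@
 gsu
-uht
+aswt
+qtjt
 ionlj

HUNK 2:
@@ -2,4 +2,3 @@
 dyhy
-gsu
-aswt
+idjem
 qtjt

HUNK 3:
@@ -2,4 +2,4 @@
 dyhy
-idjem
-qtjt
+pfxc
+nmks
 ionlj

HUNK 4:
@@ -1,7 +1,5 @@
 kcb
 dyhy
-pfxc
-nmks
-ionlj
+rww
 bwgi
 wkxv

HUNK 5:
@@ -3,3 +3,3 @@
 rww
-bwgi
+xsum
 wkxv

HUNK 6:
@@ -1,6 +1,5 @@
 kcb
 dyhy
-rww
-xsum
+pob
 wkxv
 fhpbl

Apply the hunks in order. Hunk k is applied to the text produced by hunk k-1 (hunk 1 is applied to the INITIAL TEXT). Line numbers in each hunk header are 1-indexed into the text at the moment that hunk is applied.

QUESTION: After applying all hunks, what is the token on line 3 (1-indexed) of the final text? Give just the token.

Answer: pob

Derivation:
Hunk 1: at line 3 remove [uht] add [aswt,qtjt] -> 9 lines: kcb dyhy gsu aswt qtjt ionlj bwgi wkxv fhpbl
Hunk 2: at line 2 remove [gsu,aswt] add [idjem] -> 8 lines: kcb dyhy idjem qtjt ionlj bwgi wkxv fhpbl
Hunk 3: at line 2 remove [idjem,qtjt] add [pfxc,nmks] -> 8 lines: kcb dyhy pfxc nmks ionlj bwgi wkxv fhpbl
Hunk 4: at line 1 remove [pfxc,nmks,ionlj] add [rww] -> 6 lines: kcb dyhy rww bwgi wkxv fhpbl
Hunk 5: at line 3 remove [bwgi] add [xsum] -> 6 lines: kcb dyhy rww xsum wkxv fhpbl
Hunk 6: at line 1 remove [rww,xsum] add [pob] -> 5 lines: kcb dyhy pob wkxv fhpbl
Final line 3: pob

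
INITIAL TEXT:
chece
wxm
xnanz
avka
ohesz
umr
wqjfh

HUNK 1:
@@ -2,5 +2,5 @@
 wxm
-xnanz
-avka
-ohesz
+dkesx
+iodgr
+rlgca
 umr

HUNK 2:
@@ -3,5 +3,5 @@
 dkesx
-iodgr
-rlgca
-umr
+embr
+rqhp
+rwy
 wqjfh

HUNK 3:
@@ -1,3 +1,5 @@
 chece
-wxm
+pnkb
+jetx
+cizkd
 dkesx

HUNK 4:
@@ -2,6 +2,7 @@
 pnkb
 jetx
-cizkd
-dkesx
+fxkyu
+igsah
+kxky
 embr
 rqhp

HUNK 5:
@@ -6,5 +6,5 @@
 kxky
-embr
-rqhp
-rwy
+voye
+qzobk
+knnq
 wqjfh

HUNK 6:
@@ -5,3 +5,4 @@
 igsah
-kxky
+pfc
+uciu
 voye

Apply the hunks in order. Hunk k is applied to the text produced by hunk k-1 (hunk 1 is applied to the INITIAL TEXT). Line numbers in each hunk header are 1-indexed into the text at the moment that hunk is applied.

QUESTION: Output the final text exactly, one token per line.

Answer: chece
pnkb
jetx
fxkyu
igsah
pfc
uciu
voye
qzobk
knnq
wqjfh

Derivation:
Hunk 1: at line 2 remove [xnanz,avka,ohesz] add [dkesx,iodgr,rlgca] -> 7 lines: chece wxm dkesx iodgr rlgca umr wqjfh
Hunk 2: at line 3 remove [iodgr,rlgca,umr] add [embr,rqhp,rwy] -> 7 lines: chece wxm dkesx embr rqhp rwy wqjfh
Hunk 3: at line 1 remove [wxm] add [pnkb,jetx,cizkd] -> 9 lines: chece pnkb jetx cizkd dkesx embr rqhp rwy wqjfh
Hunk 4: at line 2 remove [cizkd,dkesx] add [fxkyu,igsah,kxky] -> 10 lines: chece pnkb jetx fxkyu igsah kxky embr rqhp rwy wqjfh
Hunk 5: at line 6 remove [embr,rqhp,rwy] add [voye,qzobk,knnq] -> 10 lines: chece pnkb jetx fxkyu igsah kxky voye qzobk knnq wqjfh
Hunk 6: at line 5 remove [kxky] add [pfc,uciu] -> 11 lines: chece pnkb jetx fxkyu igsah pfc uciu voye qzobk knnq wqjfh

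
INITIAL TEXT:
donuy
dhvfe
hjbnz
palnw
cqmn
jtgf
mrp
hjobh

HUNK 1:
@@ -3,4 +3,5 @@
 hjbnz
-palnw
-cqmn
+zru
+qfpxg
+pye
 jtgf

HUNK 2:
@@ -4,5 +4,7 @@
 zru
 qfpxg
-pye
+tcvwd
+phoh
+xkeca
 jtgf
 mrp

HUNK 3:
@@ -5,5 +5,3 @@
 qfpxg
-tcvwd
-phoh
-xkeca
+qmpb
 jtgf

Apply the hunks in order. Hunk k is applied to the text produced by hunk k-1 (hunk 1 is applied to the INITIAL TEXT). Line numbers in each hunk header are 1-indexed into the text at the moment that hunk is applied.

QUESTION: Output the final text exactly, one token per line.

Answer: donuy
dhvfe
hjbnz
zru
qfpxg
qmpb
jtgf
mrp
hjobh

Derivation:
Hunk 1: at line 3 remove [palnw,cqmn] add [zru,qfpxg,pye] -> 9 lines: donuy dhvfe hjbnz zru qfpxg pye jtgf mrp hjobh
Hunk 2: at line 4 remove [pye] add [tcvwd,phoh,xkeca] -> 11 lines: donuy dhvfe hjbnz zru qfpxg tcvwd phoh xkeca jtgf mrp hjobh
Hunk 3: at line 5 remove [tcvwd,phoh,xkeca] add [qmpb] -> 9 lines: donuy dhvfe hjbnz zru qfpxg qmpb jtgf mrp hjobh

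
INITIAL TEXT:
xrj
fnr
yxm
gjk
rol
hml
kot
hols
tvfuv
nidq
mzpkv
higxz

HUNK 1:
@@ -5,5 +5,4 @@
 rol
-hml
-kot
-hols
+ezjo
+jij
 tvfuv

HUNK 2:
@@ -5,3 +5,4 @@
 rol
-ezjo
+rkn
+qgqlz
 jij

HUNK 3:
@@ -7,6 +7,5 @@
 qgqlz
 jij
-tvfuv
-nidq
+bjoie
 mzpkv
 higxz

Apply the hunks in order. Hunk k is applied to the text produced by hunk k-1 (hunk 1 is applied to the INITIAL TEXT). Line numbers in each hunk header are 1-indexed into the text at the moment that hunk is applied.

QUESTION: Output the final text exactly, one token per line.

Hunk 1: at line 5 remove [hml,kot,hols] add [ezjo,jij] -> 11 lines: xrj fnr yxm gjk rol ezjo jij tvfuv nidq mzpkv higxz
Hunk 2: at line 5 remove [ezjo] add [rkn,qgqlz] -> 12 lines: xrj fnr yxm gjk rol rkn qgqlz jij tvfuv nidq mzpkv higxz
Hunk 3: at line 7 remove [tvfuv,nidq] add [bjoie] -> 11 lines: xrj fnr yxm gjk rol rkn qgqlz jij bjoie mzpkv higxz

Answer: xrj
fnr
yxm
gjk
rol
rkn
qgqlz
jij
bjoie
mzpkv
higxz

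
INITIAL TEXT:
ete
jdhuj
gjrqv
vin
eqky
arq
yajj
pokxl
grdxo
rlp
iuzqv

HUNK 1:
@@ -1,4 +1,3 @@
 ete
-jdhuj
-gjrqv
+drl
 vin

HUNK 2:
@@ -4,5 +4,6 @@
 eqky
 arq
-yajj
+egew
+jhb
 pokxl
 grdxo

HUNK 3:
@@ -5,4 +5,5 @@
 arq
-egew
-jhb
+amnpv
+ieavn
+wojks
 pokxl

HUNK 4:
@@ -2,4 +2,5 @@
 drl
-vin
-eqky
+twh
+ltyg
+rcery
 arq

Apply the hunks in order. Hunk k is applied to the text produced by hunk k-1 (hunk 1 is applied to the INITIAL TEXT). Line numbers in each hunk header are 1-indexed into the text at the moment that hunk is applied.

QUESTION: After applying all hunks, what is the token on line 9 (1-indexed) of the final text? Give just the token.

Answer: wojks

Derivation:
Hunk 1: at line 1 remove [jdhuj,gjrqv] add [drl] -> 10 lines: ete drl vin eqky arq yajj pokxl grdxo rlp iuzqv
Hunk 2: at line 4 remove [yajj] add [egew,jhb] -> 11 lines: ete drl vin eqky arq egew jhb pokxl grdxo rlp iuzqv
Hunk 3: at line 5 remove [egew,jhb] add [amnpv,ieavn,wojks] -> 12 lines: ete drl vin eqky arq amnpv ieavn wojks pokxl grdxo rlp iuzqv
Hunk 4: at line 2 remove [vin,eqky] add [twh,ltyg,rcery] -> 13 lines: ete drl twh ltyg rcery arq amnpv ieavn wojks pokxl grdxo rlp iuzqv
Final line 9: wojks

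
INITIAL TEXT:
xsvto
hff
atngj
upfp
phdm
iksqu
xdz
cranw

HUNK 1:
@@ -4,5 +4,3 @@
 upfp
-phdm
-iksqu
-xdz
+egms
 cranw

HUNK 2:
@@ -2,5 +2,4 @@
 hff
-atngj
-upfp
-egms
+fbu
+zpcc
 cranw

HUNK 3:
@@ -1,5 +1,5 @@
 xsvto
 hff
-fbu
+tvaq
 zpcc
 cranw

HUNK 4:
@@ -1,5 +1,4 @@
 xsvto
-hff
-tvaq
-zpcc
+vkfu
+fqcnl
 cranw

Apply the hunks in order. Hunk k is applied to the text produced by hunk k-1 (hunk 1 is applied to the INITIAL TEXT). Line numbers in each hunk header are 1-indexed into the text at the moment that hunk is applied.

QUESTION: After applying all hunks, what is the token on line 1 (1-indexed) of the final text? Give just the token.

Hunk 1: at line 4 remove [phdm,iksqu,xdz] add [egms] -> 6 lines: xsvto hff atngj upfp egms cranw
Hunk 2: at line 2 remove [atngj,upfp,egms] add [fbu,zpcc] -> 5 lines: xsvto hff fbu zpcc cranw
Hunk 3: at line 1 remove [fbu] add [tvaq] -> 5 lines: xsvto hff tvaq zpcc cranw
Hunk 4: at line 1 remove [hff,tvaq,zpcc] add [vkfu,fqcnl] -> 4 lines: xsvto vkfu fqcnl cranw
Final line 1: xsvto

Answer: xsvto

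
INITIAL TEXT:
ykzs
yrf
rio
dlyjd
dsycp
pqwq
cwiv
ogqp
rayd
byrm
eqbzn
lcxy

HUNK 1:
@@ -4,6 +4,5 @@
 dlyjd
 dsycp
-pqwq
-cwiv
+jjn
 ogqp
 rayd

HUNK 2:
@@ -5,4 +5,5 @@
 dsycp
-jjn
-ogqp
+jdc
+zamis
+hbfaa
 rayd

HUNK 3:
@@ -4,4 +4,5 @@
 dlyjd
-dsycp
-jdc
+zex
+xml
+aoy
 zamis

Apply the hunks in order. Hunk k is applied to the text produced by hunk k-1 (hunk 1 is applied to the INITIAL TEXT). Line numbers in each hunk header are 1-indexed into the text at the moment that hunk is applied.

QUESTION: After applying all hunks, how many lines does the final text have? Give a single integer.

Hunk 1: at line 4 remove [pqwq,cwiv] add [jjn] -> 11 lines: ykzs yrf rio dlyjd dsycp jjn ogqp rayd byrm eqbzn lcxy
Hunk 2: at line 5 remove [jjn,ogqp] add [jdc,zamis,hbfaa] -> 12 lines: ykzs yrf rio dlyjd dsycp jdc zamis hbfaa rayd byrm eqbzn lcxy
Hunk 3: at line 4 remove [dsycp,jdc] add [zex,xml,aoy] -> 13 lines: ykzs yrf rio dlyjd zex xml aoy zamis hbfaa rayd byrm eqbzn lcxy
Final line count: 13

Answer: 13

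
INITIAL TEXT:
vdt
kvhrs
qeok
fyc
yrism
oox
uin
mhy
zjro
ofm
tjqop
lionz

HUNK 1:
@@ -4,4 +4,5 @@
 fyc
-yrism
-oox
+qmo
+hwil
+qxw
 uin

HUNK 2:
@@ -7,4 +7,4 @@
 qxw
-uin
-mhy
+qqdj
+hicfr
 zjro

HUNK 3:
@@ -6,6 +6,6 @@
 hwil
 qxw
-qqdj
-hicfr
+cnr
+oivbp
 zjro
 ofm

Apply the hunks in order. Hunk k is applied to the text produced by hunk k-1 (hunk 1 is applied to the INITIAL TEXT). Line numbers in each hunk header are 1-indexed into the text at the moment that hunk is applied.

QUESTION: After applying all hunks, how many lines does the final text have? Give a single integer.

Hunk 1: at line 4 remove [yrism,oox] add [qmo,hwil,qxw] -> 13 lines: vdt kvhrs qeok fyc qmo hwil qxw uin mhy zjro ofm tjqop lionz
Hunk 2: at line 7 remove [uin,mhy] add [qqdj,hicfr] -> 13 lines: vdt kvhrs qeok fyc qmo hwil qxw qqdj hicfr zjro ofm tjqop lionz
Hunk 3: at line 6 remove [qqdj,hicfr] add [cnr,oivbp] -> 13 lines: vdt kvhrs qeok fyc qmo hwil qxw cnr oivbp zjro ofm tjqop lionz
Final line count: 13

Answer: 13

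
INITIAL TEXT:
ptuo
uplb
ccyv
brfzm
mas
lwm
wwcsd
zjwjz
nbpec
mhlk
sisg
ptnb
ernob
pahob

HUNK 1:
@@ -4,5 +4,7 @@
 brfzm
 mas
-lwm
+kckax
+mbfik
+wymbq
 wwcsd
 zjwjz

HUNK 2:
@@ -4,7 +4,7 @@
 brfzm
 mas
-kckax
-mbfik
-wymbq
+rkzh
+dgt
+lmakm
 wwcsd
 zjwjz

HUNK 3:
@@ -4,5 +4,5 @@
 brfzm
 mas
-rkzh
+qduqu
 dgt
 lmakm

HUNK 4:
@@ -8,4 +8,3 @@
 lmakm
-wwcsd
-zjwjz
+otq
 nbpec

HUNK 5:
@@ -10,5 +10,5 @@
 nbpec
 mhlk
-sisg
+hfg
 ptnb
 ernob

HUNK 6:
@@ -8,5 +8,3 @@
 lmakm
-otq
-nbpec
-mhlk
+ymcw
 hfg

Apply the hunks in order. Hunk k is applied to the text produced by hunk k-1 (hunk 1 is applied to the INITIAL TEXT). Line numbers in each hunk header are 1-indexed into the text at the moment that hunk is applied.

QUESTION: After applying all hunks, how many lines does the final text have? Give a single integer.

Answer: 13

Derivation:
Hunk 1: at line 4 remove [lwm] add [kckax,mbfik,wymbq] -> 16 lines: ptuo uplb ccyv brfzm mas kckax mbfik wymbq wwcsd zjwjz nbpec mhlk sisg ptnb ernob pahob
Hunk 2: at line 4 remove [kckax,mbfik,wymbq] add [rkzh,dgt,lmakm] -> 16 lines: ptuo uplb ccyv brfzm mas rkzh dgt lmakm wwcsd zjwjz nbpec mhlk sisg ptnb ernob pahob
Hunk 3: at line 4 remove [rkzh] add [qduqu] -> 16 lines: ptuo uplb ccyv brfzm mas qduqu dgt lmakm wwcsd zjwjz nbpec mhlk sisg ptnb ernob pahob
Hunk 4: at line 8 remove [wwcsd,zjwjz] add [otq] -> 15 lines: ptuo uplb ccyv brfzm mas qduqu dgt lmakm otq nbpec mhlk sisg ptnb ernob pahob
Hunk 5: at line 10 remove [sisg] add [hfg] -> 15 lines: ptuo uplb ccyv brfzm mas qduqu dgt lmakm otq nbpec mhlk hfg ptnb ernob pahob
Hunk 6: at line 8 remove [otq,nbpec,mhlk] add [ymcw] -> 13 lines: ptuo uplb ccyv brfzm mas qduqu dgt lmakm ymcw hfg ptnb ernob pahob
Final line count: 13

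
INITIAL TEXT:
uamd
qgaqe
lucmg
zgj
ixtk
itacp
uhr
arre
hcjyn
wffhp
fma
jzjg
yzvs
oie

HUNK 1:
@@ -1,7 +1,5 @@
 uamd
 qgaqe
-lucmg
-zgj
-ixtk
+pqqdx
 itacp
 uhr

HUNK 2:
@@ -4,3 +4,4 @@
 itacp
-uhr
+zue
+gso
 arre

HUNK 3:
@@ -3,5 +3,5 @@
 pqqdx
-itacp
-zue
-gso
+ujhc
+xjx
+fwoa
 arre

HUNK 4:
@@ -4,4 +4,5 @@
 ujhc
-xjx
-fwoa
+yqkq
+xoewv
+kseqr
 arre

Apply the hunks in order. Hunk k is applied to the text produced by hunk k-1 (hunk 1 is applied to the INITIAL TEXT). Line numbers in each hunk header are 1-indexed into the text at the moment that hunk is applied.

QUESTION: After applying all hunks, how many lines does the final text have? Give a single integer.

Hunk 1: at line 1 remove [lucmg,zgj,ixtk] add [pqqdx] -> 12 lines: uamd qgaqe pqqdx itacp uhr arre hcjyn wffhp fma jzjg yzvs oie
Hunk 2: at line 4 remove [uhr] add [zue,gso] -> 13 lines: uamd qgaqe pqqdx itacp zue gso arre hcjyn wffhp fma jzjg yzvs oie
Hunk 3: at line 3 remove [itacp,zue,gso] add [ujhc,xjx,fwoa] -> 13 lines: uamd qgaqe pqqdx ujhc xjx fwoa arre hcjyn wffhp fma jzjg yzvs oie
Hunk 4: at line 4 remove [xjx,fwoa] add [yqkq,xoewv,kseqr] -> 14 lines: uamd qgaqe pqqdx ujhc yqkq xoewv kseqr arre hcjyn wffhp fma jzjg yzvs oie
Final line count: 14

Answer: 14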